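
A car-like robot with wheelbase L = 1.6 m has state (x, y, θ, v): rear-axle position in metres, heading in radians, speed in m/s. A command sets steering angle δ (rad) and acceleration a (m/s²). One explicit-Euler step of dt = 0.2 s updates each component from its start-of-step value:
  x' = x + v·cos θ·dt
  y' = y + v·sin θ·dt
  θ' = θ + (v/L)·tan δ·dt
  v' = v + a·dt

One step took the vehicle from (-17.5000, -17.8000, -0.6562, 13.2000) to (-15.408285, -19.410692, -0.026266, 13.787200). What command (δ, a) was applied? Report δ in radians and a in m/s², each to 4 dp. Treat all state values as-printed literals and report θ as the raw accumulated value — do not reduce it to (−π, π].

a = (v'−v)/dt = (0.587200)/0.2 = 2.9360
Δθ = θ'−θ = 0.629934;  (v·dt/L) = 13.2000·0.2/1.6 = 1.650000
tan δ = Δθ·L/(v·dt) = 0.381778  →  δ = 0.3647

δ = 0.3647, a = 2.9360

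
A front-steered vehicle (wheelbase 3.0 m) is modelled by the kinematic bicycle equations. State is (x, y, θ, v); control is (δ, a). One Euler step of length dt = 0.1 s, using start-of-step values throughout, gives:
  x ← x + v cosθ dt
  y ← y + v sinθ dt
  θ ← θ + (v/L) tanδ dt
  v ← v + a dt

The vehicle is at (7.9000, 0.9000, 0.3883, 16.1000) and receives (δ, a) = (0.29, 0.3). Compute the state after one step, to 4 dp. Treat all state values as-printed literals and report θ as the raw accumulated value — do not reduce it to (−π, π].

x' = 7.9000 + 16.1000·cos(0.3883)·0.1 = 9.3901
y' = 0.9000 + 16.1000·sin(0.3883)·0.1 = 1.5096
θ' = 0.3883 + (16.1000/3.0)·tan(0.29)·0.1 = 0.5484
v' = 16.1000 + 0.3000·0.1 = 16.1300

(9.3901, 1.5096, 0.5484, 16.1300)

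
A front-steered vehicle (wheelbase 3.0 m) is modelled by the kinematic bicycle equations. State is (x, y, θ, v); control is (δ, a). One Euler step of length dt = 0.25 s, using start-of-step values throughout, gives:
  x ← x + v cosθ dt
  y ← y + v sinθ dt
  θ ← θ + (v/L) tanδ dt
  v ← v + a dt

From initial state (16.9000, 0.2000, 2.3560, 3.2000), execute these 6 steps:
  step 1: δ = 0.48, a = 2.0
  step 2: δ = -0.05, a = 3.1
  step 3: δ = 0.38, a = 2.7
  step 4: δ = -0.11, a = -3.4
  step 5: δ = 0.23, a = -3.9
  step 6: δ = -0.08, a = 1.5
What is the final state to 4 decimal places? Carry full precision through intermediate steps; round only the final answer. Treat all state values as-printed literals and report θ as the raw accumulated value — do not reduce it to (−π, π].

(11.9433, 3.5963, 2.6426, 3.7000)

after step 1 (δ=0.48, a=2.0): (16.334425, 0.765795, 2.494830, 3.700000)
after step 2 (δ=-0.05, a=3.1): (15.596239, 1.323206, 2.479400, 4.475000)
after step 3 (δ=0.38, a=2.7): (14.713941, 2.011067, 2.628348, 5.150000)
after step 4 (δ=-0.11, a=-3.4): (13.592328, 2.643238, 2.580948, 4.300000)
after step 5 (δ=0.23, a=-3.9): (12.681897, 3.214850, 2.664849, 3.325000)
after step 6 (δ=-0.08, a=1.5): (11.943336, 3.596301, 2.642635, 3.700000)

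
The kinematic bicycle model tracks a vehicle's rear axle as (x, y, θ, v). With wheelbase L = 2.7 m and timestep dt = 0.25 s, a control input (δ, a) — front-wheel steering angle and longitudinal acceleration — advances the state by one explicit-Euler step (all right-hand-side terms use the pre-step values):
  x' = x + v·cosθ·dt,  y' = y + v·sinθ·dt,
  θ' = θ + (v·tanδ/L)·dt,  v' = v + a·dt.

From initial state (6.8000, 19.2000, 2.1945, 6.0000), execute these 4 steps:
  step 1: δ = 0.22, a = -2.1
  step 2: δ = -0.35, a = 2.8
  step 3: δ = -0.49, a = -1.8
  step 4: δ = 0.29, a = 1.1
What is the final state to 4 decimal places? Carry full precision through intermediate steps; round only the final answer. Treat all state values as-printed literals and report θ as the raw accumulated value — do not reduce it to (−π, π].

(3.8041, 24.1105, 1.9869, 6.0000)

after step 1 (δ=0.22, a=-2.1): (5.923932, 20.417581, 2.318733, 5.475000)
after step 2 (δ=-0.35, a=2.8): (4.993007, 21.421003, 2.133684, 6.175000)
after step 3 (δ=-0.49, a=-1.8): (4.169215, 22.726580, 1.828714, 5.725000)
after step 4 (δ=0.29, a=1.1): (3.804149, 24.110489, 1.986901, 6.000000)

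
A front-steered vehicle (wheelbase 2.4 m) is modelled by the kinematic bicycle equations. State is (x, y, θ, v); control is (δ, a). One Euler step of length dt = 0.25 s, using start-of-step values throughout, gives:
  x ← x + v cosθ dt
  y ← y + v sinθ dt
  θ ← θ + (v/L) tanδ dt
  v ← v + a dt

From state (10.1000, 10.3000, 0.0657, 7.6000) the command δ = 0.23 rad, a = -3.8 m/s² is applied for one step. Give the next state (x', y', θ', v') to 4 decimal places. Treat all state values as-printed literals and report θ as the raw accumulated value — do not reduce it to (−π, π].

(11.9959, 10.4247, 0.2511, 6.6500)

x' = 10.1000 + 7.6000·cos(0.0657)·0.25 = 11.9959
y' = 10.3000 + 7.6000·sin(0.0657)·0.25 = 10.4247
θ' = 0.0657 + (7.6000/2.4)·tan(0.23)·0.25 = 0.2511
v' = 7.6000 − 3.8000·0.25 = 6.6500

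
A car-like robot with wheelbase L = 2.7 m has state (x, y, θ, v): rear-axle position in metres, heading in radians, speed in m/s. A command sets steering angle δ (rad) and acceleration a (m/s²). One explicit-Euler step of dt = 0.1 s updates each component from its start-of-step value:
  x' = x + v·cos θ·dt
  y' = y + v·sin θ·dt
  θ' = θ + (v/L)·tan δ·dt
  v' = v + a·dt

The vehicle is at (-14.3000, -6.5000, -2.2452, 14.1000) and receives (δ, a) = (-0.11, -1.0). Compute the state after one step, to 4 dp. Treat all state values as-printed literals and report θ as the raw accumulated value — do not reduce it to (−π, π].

x' = -14.3000 + 14.1000·cos(-2.2452)·0.1 = -15.1804
y' = -6.5000 + 14.1000·sin(-2.2452)·0.1 = -7.6013
θ' = -2.2452 + (14.1000/2.7)·tan(-0.11)·0.1 = -2.3029
v' = 14.1000 − 1.0000·0.1 = 14.0000

(-15.1804, -7.6013, -2.3029, 14.0000)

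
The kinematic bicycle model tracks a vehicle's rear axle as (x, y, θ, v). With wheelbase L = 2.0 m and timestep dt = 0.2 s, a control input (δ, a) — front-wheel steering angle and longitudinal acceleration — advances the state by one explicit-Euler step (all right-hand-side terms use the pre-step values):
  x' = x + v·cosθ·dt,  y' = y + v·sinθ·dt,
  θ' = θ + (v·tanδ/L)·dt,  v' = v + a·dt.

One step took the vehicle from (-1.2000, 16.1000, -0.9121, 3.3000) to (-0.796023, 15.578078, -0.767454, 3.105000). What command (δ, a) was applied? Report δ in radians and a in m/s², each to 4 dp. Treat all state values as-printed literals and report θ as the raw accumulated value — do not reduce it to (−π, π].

δ = 0.4131, a = -0.9750

a = (v'−v)/dt = (-0.195000)/0.2 = -0.9750
Δθ = θ'−θ = 0.144646;  (v·dt/L) = 3.3000·0.2/2.0 = 0.330000
tan δ = Δθ·L/(v·dt) = 0.438321  →  δ = 0.4131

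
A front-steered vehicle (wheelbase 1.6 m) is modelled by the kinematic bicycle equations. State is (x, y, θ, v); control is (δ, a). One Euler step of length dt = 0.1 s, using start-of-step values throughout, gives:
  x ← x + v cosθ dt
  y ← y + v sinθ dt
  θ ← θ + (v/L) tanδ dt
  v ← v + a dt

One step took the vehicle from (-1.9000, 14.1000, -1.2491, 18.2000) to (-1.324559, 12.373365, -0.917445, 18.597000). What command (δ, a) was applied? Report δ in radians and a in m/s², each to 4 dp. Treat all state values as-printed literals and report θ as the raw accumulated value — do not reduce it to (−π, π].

a = (v'−v)/dt = (0.397000)/0.1 = 3.9700
Δθ = θ'−θ = 0.331655;  (v·dt/L) = 18.2000·0.1/1.6 = 1.137500
tan δ = Δθ·L/(v·dt) = 0.291565  →  δ = 0.2837

δ = 0.2837, a = 3.9700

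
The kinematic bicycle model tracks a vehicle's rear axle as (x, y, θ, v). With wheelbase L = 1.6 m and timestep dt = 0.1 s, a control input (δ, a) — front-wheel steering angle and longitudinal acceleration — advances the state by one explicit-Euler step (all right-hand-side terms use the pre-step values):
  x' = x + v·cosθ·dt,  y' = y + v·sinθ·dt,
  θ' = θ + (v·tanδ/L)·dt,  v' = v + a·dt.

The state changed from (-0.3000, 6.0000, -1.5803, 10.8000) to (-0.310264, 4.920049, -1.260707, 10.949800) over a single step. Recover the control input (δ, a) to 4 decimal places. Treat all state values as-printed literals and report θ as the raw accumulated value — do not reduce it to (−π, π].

δ = 0.4422, a = 1.4980

a = (v'−v)/dt = (0.149800)/0.1 = 1.4980
Δθ = θ'−θ = 0.319593;  (v·dt/L) = 10.8000·0.1/1.6 = 0.675000
tan δ = Δθ·L/(v·dt) = 0.473471  →  δ = 0.4422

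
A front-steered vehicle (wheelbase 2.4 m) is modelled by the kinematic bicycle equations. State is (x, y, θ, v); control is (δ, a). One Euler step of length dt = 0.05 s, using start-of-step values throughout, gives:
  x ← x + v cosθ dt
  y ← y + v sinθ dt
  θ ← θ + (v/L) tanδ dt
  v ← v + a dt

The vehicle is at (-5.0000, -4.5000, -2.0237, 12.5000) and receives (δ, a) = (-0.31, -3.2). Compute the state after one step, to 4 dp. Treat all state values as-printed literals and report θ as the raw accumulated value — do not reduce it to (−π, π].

(-5.2735, -5.0620, -2.1071, 12.3400)

x' = -5.0000 + 12.5000·cos(-2.0237)·0.05 = -5.2735
y' = -4.5000 + 12.5000·sin(-2.0237)·0.05 = -5.0620
θ' = -2.0237 + (12.5000/2.4)·tan(-0.31)·0.05 = -2.1071
v' = 12.5000 − 3.2000·0.05 = 12.3400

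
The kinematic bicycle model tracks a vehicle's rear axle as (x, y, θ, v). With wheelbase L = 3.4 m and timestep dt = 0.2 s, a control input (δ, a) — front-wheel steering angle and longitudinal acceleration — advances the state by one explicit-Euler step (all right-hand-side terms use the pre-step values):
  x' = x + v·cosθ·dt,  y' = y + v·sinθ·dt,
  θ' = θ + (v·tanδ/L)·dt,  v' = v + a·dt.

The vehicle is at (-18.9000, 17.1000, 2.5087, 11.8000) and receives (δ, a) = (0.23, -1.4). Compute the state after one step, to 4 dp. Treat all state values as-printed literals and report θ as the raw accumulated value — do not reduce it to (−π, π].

(-20.8029, 18.4959, 2.6712, 11.5200)

x' = -18.9000 + 11.8000·cos(2.5087)·0.2 = -20.8029
y' = 17.1000 + 11.8000·sin(2.5087)·0.2 = 18.4959
θ' = 2.5087 + (11.8000/3.4)·tan(0.23)·0.2 = 2.6712
v' = 11.8000 − 1.4000·0.2 = 11.5200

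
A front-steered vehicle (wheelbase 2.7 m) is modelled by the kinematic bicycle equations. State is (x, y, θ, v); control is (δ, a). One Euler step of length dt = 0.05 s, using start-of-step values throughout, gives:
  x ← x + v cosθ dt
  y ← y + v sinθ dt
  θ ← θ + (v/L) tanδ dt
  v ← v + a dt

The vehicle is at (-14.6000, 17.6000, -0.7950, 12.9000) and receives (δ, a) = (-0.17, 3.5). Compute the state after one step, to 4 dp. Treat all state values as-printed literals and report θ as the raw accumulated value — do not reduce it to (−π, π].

(-14.1483, 17.1396, -0.8360, 13.0750)

x' = -14.6000 + 12.9000·cos(-0.7950)·0.05 = -14.1483
y' = 17.6000 + 12.9000·sin(-0.7950)·0.05 = 17.1396
θ' = -0.7950 + (12.9000/2.7)·tan(-0.17)·0.05 = -0.8360
v' = 12.9000 + 3.5000·0.05 = 13.0750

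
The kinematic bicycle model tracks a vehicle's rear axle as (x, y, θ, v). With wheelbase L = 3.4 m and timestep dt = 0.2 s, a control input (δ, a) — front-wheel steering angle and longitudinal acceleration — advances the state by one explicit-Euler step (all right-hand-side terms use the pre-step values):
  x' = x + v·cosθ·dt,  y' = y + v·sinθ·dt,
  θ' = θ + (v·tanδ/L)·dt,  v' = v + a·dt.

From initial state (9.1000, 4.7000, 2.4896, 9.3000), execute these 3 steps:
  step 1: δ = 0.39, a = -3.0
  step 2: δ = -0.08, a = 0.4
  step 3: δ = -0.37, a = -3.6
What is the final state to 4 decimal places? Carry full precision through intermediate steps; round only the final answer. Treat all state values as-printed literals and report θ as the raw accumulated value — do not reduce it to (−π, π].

after step 1 (δ=0.39, a=-3.0): (7.621530, 5.828595, 2.714471, 8.700000)
after step 2 (δ=-0.08, a=0.4): (6.037848, 6.549394, 2.673442, 8.780000)
after step 3 (δ=-0.37, a=-3.6): (4.470786, 7.341765, 2.473123, 8.060000)

(4.4708, 7.3418, 2.4731, 8.0600)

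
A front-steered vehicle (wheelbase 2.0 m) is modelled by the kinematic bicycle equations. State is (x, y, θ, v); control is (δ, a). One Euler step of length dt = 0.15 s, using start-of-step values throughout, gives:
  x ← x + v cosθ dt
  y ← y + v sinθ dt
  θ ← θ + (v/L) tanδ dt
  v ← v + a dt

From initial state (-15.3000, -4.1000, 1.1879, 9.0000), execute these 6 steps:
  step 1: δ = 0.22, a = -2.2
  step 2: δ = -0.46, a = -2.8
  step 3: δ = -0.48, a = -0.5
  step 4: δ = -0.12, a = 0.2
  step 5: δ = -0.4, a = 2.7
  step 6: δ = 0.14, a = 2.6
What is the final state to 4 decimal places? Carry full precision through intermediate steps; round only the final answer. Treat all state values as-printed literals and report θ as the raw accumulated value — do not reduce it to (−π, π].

(-10.6936, 1.4263, 0.4514, 9.0000)

after step 1 (δ=0.22, a=-2.2): (-14.795628, -2.847758, 1.338843, 8.670000)
after step 2 (δ=-0.46, a=-2.8): (-14.496671, -1.582087, 1.016678, 8.250000)
after step 3 (δ=-0.48, a=-0.5): (-13.845506, -0.529761, 0.694550, 8.175000)
after step 4 (δ=-0.12, a=0.2): (-12.903326, 0.255088, 0.620619, 8.205000)
after step 5 (δ=-0.4, a=2.7): (-11.902088, 0.970817, 0.360443, 8.610000)
after step 6 (δ=0.14, a=2.6): (-10.693579, 1.426315, 0.451443, 9.000000)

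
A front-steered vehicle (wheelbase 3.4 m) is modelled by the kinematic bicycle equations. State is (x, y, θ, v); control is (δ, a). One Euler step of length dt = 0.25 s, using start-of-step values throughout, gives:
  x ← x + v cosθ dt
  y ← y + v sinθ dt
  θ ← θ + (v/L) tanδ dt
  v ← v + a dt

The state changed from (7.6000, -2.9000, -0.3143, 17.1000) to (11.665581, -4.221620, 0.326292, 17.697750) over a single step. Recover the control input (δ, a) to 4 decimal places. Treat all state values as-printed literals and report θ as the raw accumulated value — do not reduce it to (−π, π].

δ = 0.4712, a = 2.3910

a = (v'−v)/dt = (0.597750)/0.25 = 2.3910
Δθ = θ'−θ = 0.640592;  (v·dt/L) = 17.1000·0.25/3.4 = 1.257353
tan δ = Δθ·L/(v·dt) = 0.509477  →  δ = 0.4712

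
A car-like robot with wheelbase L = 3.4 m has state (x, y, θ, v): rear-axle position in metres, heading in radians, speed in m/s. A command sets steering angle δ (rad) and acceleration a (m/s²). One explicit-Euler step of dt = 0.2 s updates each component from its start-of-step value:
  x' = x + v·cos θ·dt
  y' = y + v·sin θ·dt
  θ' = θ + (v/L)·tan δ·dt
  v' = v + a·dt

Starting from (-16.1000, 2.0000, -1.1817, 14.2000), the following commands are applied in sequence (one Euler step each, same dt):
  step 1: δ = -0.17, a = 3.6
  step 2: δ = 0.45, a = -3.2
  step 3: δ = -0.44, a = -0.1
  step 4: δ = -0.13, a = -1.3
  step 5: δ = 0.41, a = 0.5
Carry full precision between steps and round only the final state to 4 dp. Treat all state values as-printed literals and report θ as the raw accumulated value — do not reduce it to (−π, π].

(-11.2931, -11.2689, -1.0483, 14.1000)

after step 1 (δ=-0.17, a=3.6): (-15.022639, -0.627716, -1.325084, 14.920000)
after step 2 (δ=0.45, a=-3.2): (-14.296789, -3.522090, -0.901132, 14.280000)
after step 3 (δ=-0.44, a=-0.1): (-12.524005, -5.761280, -1.296588, 14.260000)
after step 4 (δ=-0.13, a=-1.3): (-11.751725, -8.506729, -1.406253, 14.000000)
after step 5 (δ=0.41, a=0.5): (-11.293081, -11.268910, -1.048322, 14.100000)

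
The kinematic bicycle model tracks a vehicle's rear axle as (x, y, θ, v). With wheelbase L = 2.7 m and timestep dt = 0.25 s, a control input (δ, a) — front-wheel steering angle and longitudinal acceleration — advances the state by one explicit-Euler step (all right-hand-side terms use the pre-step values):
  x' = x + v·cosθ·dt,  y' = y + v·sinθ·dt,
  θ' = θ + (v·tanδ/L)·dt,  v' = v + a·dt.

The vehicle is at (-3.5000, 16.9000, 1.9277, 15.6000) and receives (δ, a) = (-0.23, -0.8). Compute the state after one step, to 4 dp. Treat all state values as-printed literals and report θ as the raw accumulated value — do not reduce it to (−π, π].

(-4.8626, 20.5542, 1.5895, 15.4000)

x' = -3.5000 + 15.6000·cos(1.9277)·0.25 = -4.8626
y' = 16.9000 + 15.6000·sin(1.9277)·0.25 = 20.5542
θ' = 1.9277 + (15.6000/2.7)·tan(-0.23)·0.25 = 1.5895
v' = 15.6000 − 0.8000·0.25 = 15.4000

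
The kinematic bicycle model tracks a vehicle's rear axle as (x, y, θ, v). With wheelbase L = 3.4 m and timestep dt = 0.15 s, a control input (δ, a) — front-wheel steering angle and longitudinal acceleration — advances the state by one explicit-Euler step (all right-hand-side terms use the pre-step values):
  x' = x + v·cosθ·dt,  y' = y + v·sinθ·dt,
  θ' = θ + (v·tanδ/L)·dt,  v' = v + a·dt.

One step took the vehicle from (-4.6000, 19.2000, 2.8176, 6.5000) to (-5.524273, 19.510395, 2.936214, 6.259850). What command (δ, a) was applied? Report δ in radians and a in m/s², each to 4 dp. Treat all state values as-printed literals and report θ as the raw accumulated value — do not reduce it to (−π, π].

δ = 0.3922, a = -1.6010

a = (v'−v)/dt = (-0.240150)/0.15 = -1.6010
Δθ = θ'−θ = 0.118614;  (v·dt/L) = 6.5000·0.15/3.4 = 0.286765
tan δ = Δθ·L/(v·dt) = 0.413628  →  δ = 0.3922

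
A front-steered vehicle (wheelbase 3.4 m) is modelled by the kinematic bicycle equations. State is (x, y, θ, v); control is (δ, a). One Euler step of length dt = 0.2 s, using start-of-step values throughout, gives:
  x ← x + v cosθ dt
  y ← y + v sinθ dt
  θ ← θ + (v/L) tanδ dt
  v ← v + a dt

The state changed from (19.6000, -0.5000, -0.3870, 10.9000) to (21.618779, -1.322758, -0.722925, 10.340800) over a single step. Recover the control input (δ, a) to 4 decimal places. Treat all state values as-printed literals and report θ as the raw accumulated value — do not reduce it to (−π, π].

a = (v'−v)/dt = (-0.559200)/0.2 = -2.7960
Δθ = θ'−θ = -0.335925;  (v·dt/L) = 10.9000·0.2/3.4 = 0.641176
tan δ = Δθ·L/(v·dt) = -0.523920  →  δ = -0.4826

δ = -0.4826, a = -2.7960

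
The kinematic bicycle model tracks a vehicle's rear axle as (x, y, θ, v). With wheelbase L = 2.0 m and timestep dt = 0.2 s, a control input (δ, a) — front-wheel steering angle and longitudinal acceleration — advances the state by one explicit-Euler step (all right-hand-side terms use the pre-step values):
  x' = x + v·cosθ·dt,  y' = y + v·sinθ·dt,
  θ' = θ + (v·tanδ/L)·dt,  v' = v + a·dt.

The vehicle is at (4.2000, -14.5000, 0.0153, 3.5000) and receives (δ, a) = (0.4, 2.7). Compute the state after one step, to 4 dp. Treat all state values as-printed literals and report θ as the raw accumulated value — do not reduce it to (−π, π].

(4.8999, -14.4893, 0.1633, 4.0400)

x' = 4.2000 + 3.5000·cos(0.0153)·0.2 = 4.8999
y' = -14.5000 + 3.5000·sin(0.0153)·0.2 = -14.4893
θ' = 0.0153 + (3.5000/2.0)·tan(0.4)·0.2 = 0.1633
v' = 3.5000 + 2.7000·0.2 = 4.0400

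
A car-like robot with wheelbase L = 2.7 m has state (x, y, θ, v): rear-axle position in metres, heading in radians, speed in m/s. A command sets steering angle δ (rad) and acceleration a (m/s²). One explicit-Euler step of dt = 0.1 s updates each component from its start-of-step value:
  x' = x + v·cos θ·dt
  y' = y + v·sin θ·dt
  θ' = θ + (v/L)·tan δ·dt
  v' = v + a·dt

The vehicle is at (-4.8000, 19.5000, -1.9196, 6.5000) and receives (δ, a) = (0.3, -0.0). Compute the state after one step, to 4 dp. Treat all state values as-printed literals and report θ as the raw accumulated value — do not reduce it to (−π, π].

x' = -4.8000 + 6.5000·cos(-1.9196)·0.1 = -5.0222
y' = 19.5000 + 6.5000·sin(-1.9196)·0.1 = 18.8891
θ' = -1.9196 + (6.5000/2.7)·tan(0.3)·0.1 = -1.8451
v' = 6.5000 + 0.0000·0.1 = 6.5000

(-5.0222, 18.8891, -1.8451, 6.5000)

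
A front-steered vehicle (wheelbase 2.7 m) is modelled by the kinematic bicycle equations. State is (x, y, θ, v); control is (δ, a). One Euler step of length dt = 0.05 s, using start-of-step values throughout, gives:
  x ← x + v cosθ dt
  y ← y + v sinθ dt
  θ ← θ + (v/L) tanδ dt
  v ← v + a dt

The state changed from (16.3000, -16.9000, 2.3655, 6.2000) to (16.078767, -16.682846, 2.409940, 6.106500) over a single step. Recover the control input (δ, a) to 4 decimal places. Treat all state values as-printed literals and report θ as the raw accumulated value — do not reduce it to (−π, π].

δ = 0.3693, a = -1.8700

a = (v'−v)/dt = (-0.093500)/0.05 = -1.8700
Δθ = θ'−θ = 0.044440;  (v·dt/L) = 6.2000·0.05/2.7 = 0.114815
tan δ = Δθ·L/(v·dt) = 0.387058  →  δ = 0.3693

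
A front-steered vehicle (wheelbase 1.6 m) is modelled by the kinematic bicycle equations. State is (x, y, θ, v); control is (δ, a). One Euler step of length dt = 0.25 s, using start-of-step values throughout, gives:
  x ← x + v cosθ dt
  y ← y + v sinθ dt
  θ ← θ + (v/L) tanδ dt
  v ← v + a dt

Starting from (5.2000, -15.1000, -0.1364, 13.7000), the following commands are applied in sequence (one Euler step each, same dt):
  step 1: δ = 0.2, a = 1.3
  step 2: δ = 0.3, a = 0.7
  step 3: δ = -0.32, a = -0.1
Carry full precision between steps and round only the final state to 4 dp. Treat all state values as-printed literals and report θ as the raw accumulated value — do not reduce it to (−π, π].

(13.9363, -11.5987, 0.2401, 14.1750)

after step 1 (δ=0.2, a=1.3): (8.593188, -15.565723, 0.297526, 14.025000)
after step 2 (δ=0.3, a=0.7): (11.945390, -14.537845, 0.975408, 14.200000)
after step 3 (δ=-0.32, a=-0.1): (13.936339, -11.598691, 0.240137, 14.175000)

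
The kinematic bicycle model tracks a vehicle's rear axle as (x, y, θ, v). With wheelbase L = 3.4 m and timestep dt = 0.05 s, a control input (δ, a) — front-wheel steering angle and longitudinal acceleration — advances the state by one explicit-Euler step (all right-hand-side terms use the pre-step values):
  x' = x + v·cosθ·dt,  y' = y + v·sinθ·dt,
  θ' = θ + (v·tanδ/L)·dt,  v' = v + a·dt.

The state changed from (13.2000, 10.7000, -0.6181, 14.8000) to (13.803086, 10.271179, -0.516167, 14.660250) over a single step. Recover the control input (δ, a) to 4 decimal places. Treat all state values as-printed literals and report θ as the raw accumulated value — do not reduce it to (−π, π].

a = (v'−v)/dt = (-0.139750)/0.05 = -2.7950
Δθ = θ'−θ = 0.101933;  (v·dt/L) = 14.8000·0.05/3.4 = 0.217647
tan δ = Δθ·L/(v·dt) = 0.468341  →  δ = 0.4380

δ = 0.4380, a = -2.7950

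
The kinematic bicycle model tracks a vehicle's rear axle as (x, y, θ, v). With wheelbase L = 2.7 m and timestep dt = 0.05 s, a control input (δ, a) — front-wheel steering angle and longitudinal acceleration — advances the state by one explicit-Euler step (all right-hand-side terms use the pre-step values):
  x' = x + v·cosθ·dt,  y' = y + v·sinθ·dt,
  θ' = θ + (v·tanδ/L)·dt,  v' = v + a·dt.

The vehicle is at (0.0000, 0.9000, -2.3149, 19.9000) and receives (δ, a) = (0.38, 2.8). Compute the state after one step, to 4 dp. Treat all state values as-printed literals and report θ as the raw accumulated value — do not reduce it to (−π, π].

x' = 0.0000 + 19.9000·cos(-2.3149)·0.05 = -0.6739
y' = 0.9000 + 19.9000·sin(-2.3149)·0.05 = 0.1680
θ' = -2.3149 + (19.9000/2.7)·tan(0.38)·0.05 = -2.1677
v' = 19.9000 + 2.8000·0.05 = 20.0400

(-0.6739, 0.1680, -2.1677, 20.0400)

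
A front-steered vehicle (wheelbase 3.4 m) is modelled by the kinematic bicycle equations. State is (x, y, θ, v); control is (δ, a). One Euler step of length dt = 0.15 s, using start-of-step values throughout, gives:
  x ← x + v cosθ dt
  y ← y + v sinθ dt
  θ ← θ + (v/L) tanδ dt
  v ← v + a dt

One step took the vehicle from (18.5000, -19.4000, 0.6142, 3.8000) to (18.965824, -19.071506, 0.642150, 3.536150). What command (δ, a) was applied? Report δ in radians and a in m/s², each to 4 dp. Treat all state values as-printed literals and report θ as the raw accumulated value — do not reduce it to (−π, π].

δ = 0.1652, a = -1.7590

a = (v'−v)/dt = (-0.263850)/0.15 = -1.7590
Δθ = θ'−θ = 0.027950;  (v·dt/L) = 3.8000·0.15/3.4 = 0.167647
tan δ = Δθ·L/(v·dt) = 0.166719  →  δ = 0.1652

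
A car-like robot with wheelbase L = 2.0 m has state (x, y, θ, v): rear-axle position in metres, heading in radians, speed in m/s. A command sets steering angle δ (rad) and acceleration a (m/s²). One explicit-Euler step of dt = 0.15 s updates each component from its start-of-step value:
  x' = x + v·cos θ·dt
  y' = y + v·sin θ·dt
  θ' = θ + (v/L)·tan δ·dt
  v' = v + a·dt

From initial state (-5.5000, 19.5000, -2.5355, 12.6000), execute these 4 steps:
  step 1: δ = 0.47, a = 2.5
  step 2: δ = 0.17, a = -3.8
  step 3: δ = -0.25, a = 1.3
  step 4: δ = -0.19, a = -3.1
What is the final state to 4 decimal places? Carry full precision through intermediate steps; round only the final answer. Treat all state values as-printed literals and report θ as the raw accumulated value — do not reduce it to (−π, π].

(-9.5375, 13.3275, -2.3077, 12.1350)

after step 1 (δ=0.47, a=2.5): (-7.053353, 18.423342, -2.055472, 12.975000)
after step 2 (δ=0.17, a=-3.8): (-7.960153, 16.701249, -1.888429, 12.405000)
after step 3 (δ=-0.25, a=1.3): (-8.541300, 14.933578, -2.125992, 12.600000)
after step 4 (δ=-0.19, a=-3.1): (-9.537537, 13.327462, -2.307735, 12.135000)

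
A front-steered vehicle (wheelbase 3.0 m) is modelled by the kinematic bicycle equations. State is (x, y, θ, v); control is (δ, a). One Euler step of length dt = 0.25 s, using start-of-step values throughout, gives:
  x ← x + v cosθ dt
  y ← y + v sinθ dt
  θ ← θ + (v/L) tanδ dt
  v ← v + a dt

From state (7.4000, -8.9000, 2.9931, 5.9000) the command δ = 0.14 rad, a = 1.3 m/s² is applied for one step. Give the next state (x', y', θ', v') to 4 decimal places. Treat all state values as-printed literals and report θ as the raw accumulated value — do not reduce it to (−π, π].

(5.9412, -8.6818, 3.0624, 6.2250)

x' = 7.4000 + 5.9000·cos(2.9931)·0.25 = 5.9412
y' = -8.9000 + 5.9000·sin(2.9931)·0.25 = -8.6818
θ' = 2.9931 + (5.9000/3.0)·tan(0.14)·0.25 = 3.0624
v' = 5.9000 + 1.3000·0.25 = 6.2250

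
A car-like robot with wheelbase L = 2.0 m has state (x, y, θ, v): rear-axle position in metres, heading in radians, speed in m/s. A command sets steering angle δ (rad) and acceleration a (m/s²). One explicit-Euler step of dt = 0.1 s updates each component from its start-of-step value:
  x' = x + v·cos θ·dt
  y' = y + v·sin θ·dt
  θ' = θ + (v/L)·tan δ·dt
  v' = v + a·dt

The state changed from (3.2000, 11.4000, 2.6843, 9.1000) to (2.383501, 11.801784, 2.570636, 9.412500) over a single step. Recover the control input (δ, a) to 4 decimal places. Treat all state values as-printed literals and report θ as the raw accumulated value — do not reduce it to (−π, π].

a = (v'−v)/dt = (0.312500)/0.1 = 3.1250
Δθ = θ'−θ = -0.113664;  (v·dt/L) = 9.1000·0.1/2.0 = 0.455000
tan δ = Δθ·L/(v·dt) = -0.249811  →  δ = -0.2448

δ = -0.2448, a = 3.1250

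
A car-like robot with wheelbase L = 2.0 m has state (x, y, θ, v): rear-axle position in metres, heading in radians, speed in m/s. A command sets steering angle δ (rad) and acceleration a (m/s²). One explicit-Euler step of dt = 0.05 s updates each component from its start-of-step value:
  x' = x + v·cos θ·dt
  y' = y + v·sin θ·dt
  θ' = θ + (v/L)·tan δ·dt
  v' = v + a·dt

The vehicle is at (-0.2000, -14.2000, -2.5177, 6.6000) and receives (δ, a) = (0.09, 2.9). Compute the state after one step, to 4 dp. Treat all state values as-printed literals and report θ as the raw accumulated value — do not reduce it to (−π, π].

x' = -0.2000 + 6.6000·cos(-2.5177)·0.05 = -0.4678
y' = -14.2000 + 6.6000·sin(-2.5177)·0.05 = -14.3928
θ' = -2.5177 + (6.6000/2.0)·tan(0.09)·0.05 = -2.5028
v' = 6.6000 + 2.9000·0.05 = 6.7450

(-0.4678, -14.3928, -2.5028, 6.7450)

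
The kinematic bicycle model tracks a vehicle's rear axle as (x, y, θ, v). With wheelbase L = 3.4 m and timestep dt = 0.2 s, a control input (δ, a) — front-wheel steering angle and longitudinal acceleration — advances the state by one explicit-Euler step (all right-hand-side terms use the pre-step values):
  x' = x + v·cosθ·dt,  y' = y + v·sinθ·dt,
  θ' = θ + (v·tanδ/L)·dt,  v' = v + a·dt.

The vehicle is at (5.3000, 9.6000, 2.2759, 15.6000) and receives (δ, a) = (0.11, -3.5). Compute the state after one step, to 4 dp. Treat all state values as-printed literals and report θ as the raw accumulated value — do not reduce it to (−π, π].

x' = 5.3000 + 15.6000·cos(2.2759)·0.2 = 3.2779
y' = 9.6000 + 15.6000·sin(2.2759)·0.2 = 11.9760
θ' = 2.2759 + (15.6000/3.4)·tan(0.11)·0.2 = 2.3773
v' = 15.6000 − 3.5000·0.2 = 14.9000

(3.2779, 11.9760, 2.3773, 14.9000)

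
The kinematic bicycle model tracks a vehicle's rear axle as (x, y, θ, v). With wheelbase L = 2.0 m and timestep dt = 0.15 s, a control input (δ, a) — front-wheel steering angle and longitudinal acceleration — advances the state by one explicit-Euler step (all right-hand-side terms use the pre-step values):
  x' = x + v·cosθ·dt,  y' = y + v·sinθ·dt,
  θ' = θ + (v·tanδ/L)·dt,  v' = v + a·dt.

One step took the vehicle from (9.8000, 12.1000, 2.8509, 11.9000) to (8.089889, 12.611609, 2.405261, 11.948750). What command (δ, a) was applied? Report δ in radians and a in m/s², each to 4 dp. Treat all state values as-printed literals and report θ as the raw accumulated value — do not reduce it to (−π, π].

a = (v'−v)/dt = (0.048750)/0.15 = 0.3250
Δθ = θ'−θ = -0.445639;  (v·dt/L) = 11.9000·0.15/2.0 = 0.892500
tan δ = Δθ·L/(v·dt) = -0.499315  →  δ = -0.4631

δ = -0.4631, a = 0.3250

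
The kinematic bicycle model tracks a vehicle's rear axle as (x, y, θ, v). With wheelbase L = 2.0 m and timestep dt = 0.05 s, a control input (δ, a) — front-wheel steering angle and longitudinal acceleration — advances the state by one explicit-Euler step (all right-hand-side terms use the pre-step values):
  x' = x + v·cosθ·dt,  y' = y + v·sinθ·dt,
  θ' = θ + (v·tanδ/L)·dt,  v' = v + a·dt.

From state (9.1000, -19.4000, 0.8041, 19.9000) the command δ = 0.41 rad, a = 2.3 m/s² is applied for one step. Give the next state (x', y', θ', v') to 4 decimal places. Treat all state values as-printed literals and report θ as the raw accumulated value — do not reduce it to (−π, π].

x' = 9.1000 + 19.9000·cos(0.8041)·0.05 = 9.7903
y' = -19.4000 + 19.9000·sin(0.8041)·0.05 = -18.6834
θ' = 0.8041 + (19.9000/2.0)·tan(0.41)·0.05 = 1.0203
v' = 19.9000 + 2.3000·0.05 = 20.0150

(9.7903, -18.6834, 1.0203, 20.0150)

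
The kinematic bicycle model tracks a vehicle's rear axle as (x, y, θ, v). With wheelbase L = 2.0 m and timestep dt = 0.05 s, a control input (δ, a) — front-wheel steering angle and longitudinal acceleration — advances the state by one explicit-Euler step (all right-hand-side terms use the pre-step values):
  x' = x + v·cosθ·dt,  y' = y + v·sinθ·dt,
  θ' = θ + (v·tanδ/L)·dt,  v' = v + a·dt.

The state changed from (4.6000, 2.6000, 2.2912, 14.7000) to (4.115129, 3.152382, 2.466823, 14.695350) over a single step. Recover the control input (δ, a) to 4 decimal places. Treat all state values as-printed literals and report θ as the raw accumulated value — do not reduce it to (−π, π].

a = (v'−v)/dt = (-0.004650)/0.05 = -0.0930
Δθ = θ'−θ = 0.175623;  (v·dt/L) = 14.7000·0.05/2.0 = 0.367500
tan δ = Δθ·L/(v·dt) = 0.477886  →  δ = 0.4458

δ = 0.4458, a = -0.0930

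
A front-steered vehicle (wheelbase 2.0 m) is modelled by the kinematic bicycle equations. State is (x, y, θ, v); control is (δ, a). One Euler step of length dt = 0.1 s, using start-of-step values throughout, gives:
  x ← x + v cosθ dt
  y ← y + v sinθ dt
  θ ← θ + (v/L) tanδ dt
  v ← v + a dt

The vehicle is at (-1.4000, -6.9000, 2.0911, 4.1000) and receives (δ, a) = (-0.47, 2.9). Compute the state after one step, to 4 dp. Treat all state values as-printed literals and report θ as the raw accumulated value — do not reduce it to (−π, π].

(-1.6038, -6.5443, 1.9870, 4.3900)

x' = -1.4000 + 4.1000·cos(2.0911)·0.1 = -1.6038
y' = -6.9000 + 4.1000·sin(2.0911)·0.1 = -6.5443
θ' = 2.0911 + (4.1000/2.0)·tan(-0.47)·0.1 = 1.9870
v' = 4.1000 + 2.9000·0.1 = 4.3900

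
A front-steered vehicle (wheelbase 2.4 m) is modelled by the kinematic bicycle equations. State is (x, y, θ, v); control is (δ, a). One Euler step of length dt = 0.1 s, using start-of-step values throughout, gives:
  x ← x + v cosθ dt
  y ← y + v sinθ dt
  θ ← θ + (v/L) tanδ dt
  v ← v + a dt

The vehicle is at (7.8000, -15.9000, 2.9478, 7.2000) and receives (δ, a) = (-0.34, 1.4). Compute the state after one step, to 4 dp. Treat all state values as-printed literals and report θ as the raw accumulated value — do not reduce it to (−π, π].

x' = 7.8000 + 7.2000·cos(2.9478)·0.1 = 7.0935
y' = -15.9000 + 7.2000·sin(2.9478)·0.1 = -15.7613
θ' = 2.9478 + (7.2000/2.4)·tan(-0.34)·0.1 = 2.8417
v' = 7.2000 + 1.4000·0.1 = 7.3400

(7.0935, -15.7613, 2.8417, 7.3400)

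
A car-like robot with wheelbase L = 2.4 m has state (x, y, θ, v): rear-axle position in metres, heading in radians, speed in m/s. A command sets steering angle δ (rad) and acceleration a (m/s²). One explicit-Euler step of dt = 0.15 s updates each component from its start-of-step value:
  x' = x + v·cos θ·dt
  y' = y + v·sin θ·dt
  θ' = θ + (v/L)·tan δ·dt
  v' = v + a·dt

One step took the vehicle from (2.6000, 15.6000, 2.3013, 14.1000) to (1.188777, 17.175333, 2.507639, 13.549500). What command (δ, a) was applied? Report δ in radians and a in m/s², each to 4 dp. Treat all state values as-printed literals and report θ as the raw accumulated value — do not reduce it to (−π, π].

δ = 0.2300, a = -3.6700

a = (v'−v)/dt = (-0.550500)/0.15 = -3.6700
Δθ = θ'−θ = 0.206339;  (v·dt/L) = 14.1000·0.15/2.4 = 0.881250
tan δ = Δθ·L/(v·dt) = 0.234144  →  δ = 0.2300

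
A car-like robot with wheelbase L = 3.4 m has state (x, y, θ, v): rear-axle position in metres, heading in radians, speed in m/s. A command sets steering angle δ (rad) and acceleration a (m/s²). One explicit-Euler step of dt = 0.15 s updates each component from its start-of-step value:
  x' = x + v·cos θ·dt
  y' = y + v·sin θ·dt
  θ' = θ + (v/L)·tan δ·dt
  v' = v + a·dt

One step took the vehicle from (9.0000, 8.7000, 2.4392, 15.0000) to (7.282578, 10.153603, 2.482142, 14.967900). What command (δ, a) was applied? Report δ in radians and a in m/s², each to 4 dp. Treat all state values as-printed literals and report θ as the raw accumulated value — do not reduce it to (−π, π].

δ = 0.0648, a = -0.2140

a = (v'−v)/dt = (-0.032100)/0.15 = -0.2140
Δθ = θ'−θ = 0.042942;  (v·dt/L) = 15.0000·0.15/3.4 = 0.661765
tan δ = Δθ·L/(v·dt) = 0.064890  →  δ = 0.0648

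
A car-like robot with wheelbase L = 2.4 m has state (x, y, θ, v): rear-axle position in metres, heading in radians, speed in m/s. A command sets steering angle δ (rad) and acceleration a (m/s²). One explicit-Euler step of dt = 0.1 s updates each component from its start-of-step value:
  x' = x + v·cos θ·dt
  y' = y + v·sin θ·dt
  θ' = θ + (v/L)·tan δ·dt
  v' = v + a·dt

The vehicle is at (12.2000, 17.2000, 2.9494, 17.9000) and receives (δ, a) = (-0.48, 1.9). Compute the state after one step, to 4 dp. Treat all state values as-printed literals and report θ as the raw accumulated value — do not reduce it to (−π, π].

(10.4430, 17.5419, 2.5611, 18.0900)

x' = 12.2000 + 17.9000·cos(2.9494)·0.1 = 10.4430
y' = 17.2000 + 17.9000·sin(2.9494)·0.1 = 17.5419
θ' = 2.9494 + (17.9000/2.4)·tan(-0.48)·0.1 = 2.5611
v' = 17.9000 + 1.9000·0.1 = 18.0900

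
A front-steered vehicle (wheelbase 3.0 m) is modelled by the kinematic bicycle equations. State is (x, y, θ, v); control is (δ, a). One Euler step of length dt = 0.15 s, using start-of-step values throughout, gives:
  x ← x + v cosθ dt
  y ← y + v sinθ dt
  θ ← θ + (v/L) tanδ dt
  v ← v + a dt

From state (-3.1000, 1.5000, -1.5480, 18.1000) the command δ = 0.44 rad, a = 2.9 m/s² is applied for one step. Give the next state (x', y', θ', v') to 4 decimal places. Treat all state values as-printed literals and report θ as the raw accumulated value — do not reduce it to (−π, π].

x' = -3.1000 + 18.1000·cos(-1.5480)·0.15 = -3.0381
y' = 1.5000 + 18.1000·sin(-1.5480)·0.15 = -1.2143
θ' = -1.5480 + (18.1000/3.0)·tan(0.44)·0.15 = -1.1219
v' = 18.1000 + 2.9000·0.15 = 18.5350

(-3.0381, -1.2143, -1.1219, 18.5350)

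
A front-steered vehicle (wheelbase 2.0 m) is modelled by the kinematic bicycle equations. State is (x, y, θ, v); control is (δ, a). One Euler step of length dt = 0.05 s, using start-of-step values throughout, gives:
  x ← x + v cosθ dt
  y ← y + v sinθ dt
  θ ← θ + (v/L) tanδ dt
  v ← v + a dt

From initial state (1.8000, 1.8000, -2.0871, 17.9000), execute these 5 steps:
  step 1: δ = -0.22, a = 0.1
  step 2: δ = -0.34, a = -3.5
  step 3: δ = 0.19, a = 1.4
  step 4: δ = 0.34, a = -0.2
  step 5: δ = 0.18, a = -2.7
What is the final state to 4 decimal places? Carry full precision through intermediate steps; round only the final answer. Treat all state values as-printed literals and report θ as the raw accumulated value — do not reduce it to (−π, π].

(-0.7969, -1.7956, -2.0219, 17.6550)

after step 1 (δ=-0.22, a=0.1): (1.358166, 1.021663, -2.187170, 17.905000)
after step 2 (δ=-0.34, a=-3.5): (0.840640, 0.291157, -2.345511, 17.730000)
after step 3 (δ=0.19, a=1.4): (0.220523, -0.342354, -2.260265, 17.800000)
after step 4 (δ=0.34, a=-0.2): (-0.345631, -1.029064, -2.102852, 17.790000)
after step 5 (δ=0.18, a=-2.7): (-0.796880, -1.795604, -2.021922, 17.655000)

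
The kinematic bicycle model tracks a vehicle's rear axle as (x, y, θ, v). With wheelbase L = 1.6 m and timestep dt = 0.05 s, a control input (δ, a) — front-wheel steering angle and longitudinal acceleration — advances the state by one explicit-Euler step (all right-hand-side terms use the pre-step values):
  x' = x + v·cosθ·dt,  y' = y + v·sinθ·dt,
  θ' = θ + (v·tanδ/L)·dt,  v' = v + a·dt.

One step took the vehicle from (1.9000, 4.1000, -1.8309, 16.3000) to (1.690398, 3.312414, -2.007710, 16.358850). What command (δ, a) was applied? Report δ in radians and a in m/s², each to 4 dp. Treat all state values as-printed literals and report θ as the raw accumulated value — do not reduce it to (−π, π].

δ = -0.3341, a = 1.1770

a = (v'−v)/dt = (0.058850)/0.05 = 1.1770
Δθ = θ'−θ = -0.176810;  (v·dt/L) = 16.3000·0.05/1.6 = 0.509375
tan δ = Δθ·L/(v·dt) = -0.347112  →  δ = -0.3341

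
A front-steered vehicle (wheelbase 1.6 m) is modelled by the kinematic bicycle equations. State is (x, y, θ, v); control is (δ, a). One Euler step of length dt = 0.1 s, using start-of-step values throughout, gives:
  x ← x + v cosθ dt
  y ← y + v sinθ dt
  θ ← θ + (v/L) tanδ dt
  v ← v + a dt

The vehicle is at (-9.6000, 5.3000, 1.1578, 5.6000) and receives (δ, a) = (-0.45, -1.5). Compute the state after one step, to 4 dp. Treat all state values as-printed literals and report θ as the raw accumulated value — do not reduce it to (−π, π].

x' = -9.6000 + 5.6000·cos(1.1578)·0.1 = -9.3752
y' = 5.3000 + 5.6000·sin(1.1578)·0.1 = 5.8129
θ' = 1.1578 + (5.6000/1.6)·tan(-0.45)·0.1 = 0.9887
v' = 5.6000 − 1.5000·0.1 = 5.4500

(-9.3752, 5.8129, 0.9887, 5.4500)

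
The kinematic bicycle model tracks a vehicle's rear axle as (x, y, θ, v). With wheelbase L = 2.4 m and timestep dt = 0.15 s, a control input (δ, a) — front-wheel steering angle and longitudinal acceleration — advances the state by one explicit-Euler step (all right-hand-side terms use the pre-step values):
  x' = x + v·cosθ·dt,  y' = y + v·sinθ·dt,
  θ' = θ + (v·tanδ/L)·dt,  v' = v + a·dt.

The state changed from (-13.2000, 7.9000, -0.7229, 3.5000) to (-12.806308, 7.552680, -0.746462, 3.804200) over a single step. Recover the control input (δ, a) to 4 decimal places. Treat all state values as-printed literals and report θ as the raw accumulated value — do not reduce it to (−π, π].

δ = -0.1073, a = 2.0280

a = (v'−v)/dt = (0.304200)/0.15 = 2.0280
Δθ = θ'−θ = -0.023562;  (v·dt/L) = 3.5000·0.15/2.4 = 0.218750
tan δ = Δθ·L/(v·dt) = -0.107712  →  δ = -0.1073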